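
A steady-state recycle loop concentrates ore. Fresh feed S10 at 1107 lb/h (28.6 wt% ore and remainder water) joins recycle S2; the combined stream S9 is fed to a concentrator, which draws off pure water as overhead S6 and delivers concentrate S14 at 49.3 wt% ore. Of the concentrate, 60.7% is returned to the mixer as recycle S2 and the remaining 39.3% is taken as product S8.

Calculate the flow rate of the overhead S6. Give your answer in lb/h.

Overall ore balance (none leaves overhead): ore in fresh feed = ore in product, i.e. 1107×0.286 = (1−0.607)·S14·0.493.
S14 = 316.6/(0.493×0.393) = 1634.1 lb/h.
Recycle S2 = 0.607×1634.1 = 991.89 lb/h.
Combined feed S9 = 1107 + 991.89 = 2098.9 lb/h.
Overhead S6 = S9 − S14 = 2098.9 − 1634.1 = 464.81 lb/h.

464.8 lb/h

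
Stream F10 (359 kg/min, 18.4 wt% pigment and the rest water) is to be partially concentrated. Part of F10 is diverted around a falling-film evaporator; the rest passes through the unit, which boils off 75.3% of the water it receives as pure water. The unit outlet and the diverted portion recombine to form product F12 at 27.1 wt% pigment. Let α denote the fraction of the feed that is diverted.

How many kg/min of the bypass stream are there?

171.4 kg/min

All 359×0.184 = 66.056 kg/min of pigment reaches F12, so F12 = 66.056/0.271 = 243.75 kg/min and vapour = 115.25 kg/min.
The evaporator receives (1−α)·359 of feed at 0.816 water and removes 0.753 of that water:
0.753×0.816×(1−α)×359 = 115.25
(1−α) = 115.25/220.59 = 0.5225;  α = 0.4775.
Bypass flow = 0.4775×359 = 171.43 kg/min.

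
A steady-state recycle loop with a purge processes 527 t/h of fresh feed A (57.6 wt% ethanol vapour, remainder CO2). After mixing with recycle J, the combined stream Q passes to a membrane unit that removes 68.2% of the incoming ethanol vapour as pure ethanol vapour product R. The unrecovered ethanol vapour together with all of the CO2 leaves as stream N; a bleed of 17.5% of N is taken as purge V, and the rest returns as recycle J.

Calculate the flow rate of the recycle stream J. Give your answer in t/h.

CO2 enters only via A and leaves only via the purge: 527×0.424 = 0.175×(CO2 in N), and the membrane unit passes all CO2, so CO2 in Q = CO2 in N = 1276.8 t/h.
ethanol vapour in Q: m_A = 527×0.576 + (1−0.175)·(1−0.682)·m_A, so m_A = 303.55/0.7377 = 411.51 t/h.
N = (1−0.682)×411.51 + 1276.8 = 1407.7 t/h.
Recycle J = (1−0.175)×1407.7 = 1161.4 t/h.

1161 t/h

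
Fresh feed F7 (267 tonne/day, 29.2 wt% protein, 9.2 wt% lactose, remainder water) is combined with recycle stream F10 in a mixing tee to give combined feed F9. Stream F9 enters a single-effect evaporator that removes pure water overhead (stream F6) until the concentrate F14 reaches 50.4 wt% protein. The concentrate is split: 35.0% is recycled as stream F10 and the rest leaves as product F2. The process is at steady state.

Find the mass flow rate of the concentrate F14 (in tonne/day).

Overall protein balance (none leaves overhead): protein in fresh feed = protein in product, i.e. 267×0.292 = (1−0.350)·F14·0.504.
F14 = 77.964/(0.504×0.650) = 237.99 tonne/day.

238 tonne/day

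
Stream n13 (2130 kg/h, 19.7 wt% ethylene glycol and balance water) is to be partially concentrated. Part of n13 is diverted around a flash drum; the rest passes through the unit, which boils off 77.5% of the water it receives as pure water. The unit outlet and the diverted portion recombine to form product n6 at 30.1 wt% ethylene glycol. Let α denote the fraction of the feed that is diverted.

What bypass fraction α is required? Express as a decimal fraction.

All 2130×0.197 = 419.61 kg/h of ethylene glycol reaches n6, so n6 = 419.61/0.301 = 1394.1 kg/h and vapour = 735.95 kg/h.
The evaporator receives (1−α)·2130 of feed at 0.803 water and removes 0.775 of that water:
0.775×0.803×(1−α)×2130 = 735.95
(1−α) = 735.95/1325.6 = 0.5552;  α = 0.4448.

0.445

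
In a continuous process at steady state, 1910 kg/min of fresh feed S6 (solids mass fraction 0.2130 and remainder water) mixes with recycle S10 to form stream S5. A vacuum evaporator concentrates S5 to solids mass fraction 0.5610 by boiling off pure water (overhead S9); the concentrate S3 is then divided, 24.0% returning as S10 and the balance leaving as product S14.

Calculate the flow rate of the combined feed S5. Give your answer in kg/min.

Overall solids balance (none leaves overhead): solids in fresh feed = solids in product, i.e. 1910×0.213 = (1−0.240)·S3·0.561.
S3 = 406.83/(0.561×0.760) = 954.19 kg/min.
Recycle S10 = 0.240×954.19 = 229.01 kg/min.
Combined feed S5 = 1910 + 229.01 = 2139 kg/min.

2139 kg/min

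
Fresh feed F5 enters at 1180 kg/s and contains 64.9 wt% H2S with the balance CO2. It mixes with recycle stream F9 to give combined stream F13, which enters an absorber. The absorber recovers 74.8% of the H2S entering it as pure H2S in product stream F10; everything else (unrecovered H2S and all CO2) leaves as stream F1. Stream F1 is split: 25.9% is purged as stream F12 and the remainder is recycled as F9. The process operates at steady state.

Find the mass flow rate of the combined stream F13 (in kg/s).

2541 kg/s

CO2 enters only via F5 and leaves only via the purge: 1180×0.351 = 0.259×(CO2 in F1), and the absorber passes all CO2, so CO2 in F13 = CO2 in F1 = 1599.2 kg/s.
H2S in F13: m_A = 1180×0.649 + (1−0.259)·(1−0.748)·m_A, so m_A = 765.82/0.8133 = 941.66 kg/s.
F13 = 941.66 + 1599.2 = 2540.8 kg/s.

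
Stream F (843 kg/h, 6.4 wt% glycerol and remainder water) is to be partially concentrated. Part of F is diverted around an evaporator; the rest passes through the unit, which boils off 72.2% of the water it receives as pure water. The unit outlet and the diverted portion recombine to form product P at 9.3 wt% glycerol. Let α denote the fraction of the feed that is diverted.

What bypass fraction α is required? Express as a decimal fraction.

0.539

All 843×0.064 = 53.952 kg/h of glycerol reaches P, so P = 53.952/0.093 = 580.13 kg/h and vapour = 262.87 kg/h.
The evaporator receives (1−α)·843 of feed at 0.936 water and removes 0.722 of that water:
0.722×0.936×(1−α)×843 = 262.87
(1−α) = 262.87/569.69 = 0.4614;  α = 0.5386.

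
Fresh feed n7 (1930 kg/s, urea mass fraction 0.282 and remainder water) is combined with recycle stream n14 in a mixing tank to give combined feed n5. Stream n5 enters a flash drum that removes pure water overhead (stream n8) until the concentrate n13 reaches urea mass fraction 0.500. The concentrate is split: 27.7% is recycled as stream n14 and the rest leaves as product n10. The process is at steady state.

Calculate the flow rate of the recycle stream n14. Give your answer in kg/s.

Overall urea balance (none leaves overhead): urea in fresh feed = urea in product, i.e. 1930×0.282 = (1−0.277)·n13·0.500.
n13 = 544.26/(0.500×0.723) = 1505.6 kg/s.
Recycle n14 = 0.277×1505.6 = 417.04 kg/s.

417 kg/s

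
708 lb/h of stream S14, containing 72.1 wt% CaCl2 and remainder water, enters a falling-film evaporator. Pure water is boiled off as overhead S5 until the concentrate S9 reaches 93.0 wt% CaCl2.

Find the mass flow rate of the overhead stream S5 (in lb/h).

159.1 lb/h

CaCl2 is conserved: 708×0.721 = 510.47 lb/h all reports to the concentrate.
Concentrate = 510.47/(target fraction) = 548.89 lb/h.
Overhead = 708 − 548.89 = 159.11 lb/h.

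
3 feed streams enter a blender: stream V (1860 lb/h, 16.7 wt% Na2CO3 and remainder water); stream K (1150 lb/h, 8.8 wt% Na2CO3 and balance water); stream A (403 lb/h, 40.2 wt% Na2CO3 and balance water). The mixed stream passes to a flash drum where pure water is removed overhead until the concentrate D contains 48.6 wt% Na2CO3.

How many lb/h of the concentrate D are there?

Na2CO3 entering = 1860×0.167 + 1150×0.088 + 403×0.402 = 573.83 lb/h.
All Na2CO3 reports to D, so D = 573.83/0.486 = 1180.7 lb/h.

1181 lb/h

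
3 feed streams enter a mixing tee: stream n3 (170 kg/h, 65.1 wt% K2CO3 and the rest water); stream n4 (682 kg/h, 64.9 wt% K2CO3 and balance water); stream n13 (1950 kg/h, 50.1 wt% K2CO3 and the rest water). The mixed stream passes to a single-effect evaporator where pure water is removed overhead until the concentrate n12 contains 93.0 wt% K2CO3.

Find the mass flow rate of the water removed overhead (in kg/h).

1157 kg/h

K2CO3 entering = 170×0.651 + 682×0.649 + 1950×0.501 = 1530.2 kg/h.
All K2CO3 reports to n12, so n12 = 1530.2/0.930 = 1645.4 kg/h.
Total feed = 2802 kg/h; overhead = 2802 − 1645.4 = 1156.6 kg/h.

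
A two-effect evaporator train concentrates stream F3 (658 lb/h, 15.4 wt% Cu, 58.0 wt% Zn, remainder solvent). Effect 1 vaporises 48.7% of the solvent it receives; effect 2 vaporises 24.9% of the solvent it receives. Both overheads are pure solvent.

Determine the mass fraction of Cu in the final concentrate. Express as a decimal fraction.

solvent in feed = 658×0.266 = 175.03 lb/h.
After stage 1: solvent left = (1−0.487)×175.03 = 89.789; stream total = 572.76 lb/h.
After stage 2: solvent left = (1−0.249)×89.789 = 67.432; final concentrate = 550.4 lb/h.
Cu fraction = 101.33/550.4 = 0.184.

0.184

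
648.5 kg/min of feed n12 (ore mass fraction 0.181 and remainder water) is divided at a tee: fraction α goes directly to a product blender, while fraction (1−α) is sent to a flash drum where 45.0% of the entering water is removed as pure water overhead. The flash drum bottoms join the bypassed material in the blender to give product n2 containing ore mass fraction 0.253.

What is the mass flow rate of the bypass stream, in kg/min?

All 648.5×0.181 = 117.38 kg/min of ore reaches n2, so n2 = 117.38/0.253 = 463.95 kg/min and vapour = 184.55 kg/min.
The evaporator receives (1−α)·648.5 of feed at 0.819 water and removes 0.450 of that water:
0.450×0.819×(1−α)×648.5 = 184.55
(1−α) = 184.55/239 = 0.7722;  α = 0.2278.
Bypass flow = 0.2278×648.5 = 147.74 kg/min.

147.7 kg/min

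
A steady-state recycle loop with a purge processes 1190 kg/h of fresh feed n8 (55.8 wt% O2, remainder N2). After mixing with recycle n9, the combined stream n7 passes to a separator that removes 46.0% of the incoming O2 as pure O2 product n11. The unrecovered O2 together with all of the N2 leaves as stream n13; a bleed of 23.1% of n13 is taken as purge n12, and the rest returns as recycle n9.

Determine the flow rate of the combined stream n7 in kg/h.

3413 kg/h

N2 enters only via n8 and leaves only via the purge: 1190×0.442 = 0.231×(N2 in n13), and the separator passes all N2, so N2 in n7 = N2 in n13 = 2277 kg/h.
O2 in n7: m_A = 1190×0.558 + (1−0.231)·(1−0.460)·m_A, so m_A = 664.02/0.5847 = 1135.6 kg/h.
n7 = 1135.6 + 2277 = 3412.6 kg/h.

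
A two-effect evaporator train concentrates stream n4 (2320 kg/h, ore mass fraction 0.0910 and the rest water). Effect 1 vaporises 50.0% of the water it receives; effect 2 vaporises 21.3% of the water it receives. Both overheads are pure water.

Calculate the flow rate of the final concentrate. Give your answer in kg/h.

water in feed = 2320×0.909 = 2108.9 kg/h.
After stage 1: water left = (1−0.500)×2108.9 = 1054.4; stream total = 1265.6 kg/h.
After stage 2: water left = (1−0.213)×1054.4 = 829.84; final concentrate = 1041 kg/h.

1041 kg/h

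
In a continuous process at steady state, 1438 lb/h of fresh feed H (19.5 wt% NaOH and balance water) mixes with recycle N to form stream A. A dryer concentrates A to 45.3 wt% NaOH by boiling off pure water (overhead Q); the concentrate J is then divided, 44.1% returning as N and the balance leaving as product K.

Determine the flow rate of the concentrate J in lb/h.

Overall NaOH balance (none leaves overhead): NaOH in fresh feed = NaOH in product, i.e. 1438×0.195 = (1−0.441)·J·0.453.
J = 280.41/(0.453×0.559) = 1107.3 lb/h.

1107 lb/h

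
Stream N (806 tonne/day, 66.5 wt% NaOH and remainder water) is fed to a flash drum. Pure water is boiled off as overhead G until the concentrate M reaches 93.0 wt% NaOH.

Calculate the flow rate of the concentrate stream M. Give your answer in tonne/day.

NaOH is conserved: 806×0.665 = 535.99 tonne/day all reports to the concentrate.
Concentrate = 535.99/(target fraction) = 576.33 tonne/day.

576.3 tonne/day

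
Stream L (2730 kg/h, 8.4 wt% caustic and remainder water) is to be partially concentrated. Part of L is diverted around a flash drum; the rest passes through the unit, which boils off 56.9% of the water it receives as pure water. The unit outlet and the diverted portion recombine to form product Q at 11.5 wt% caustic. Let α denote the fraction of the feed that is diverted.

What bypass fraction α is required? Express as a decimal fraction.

All 2730×0.084 = 229.32 kg/h of caustic reaches Q, so Q = 229.32/0.115 = 1994.1 kg/h and vapour = 735.91 kg/h.
The evaporator receives (1−α)·2730 of feed at 0.916 water and removes 0.569 of that water:
0.569×0.916×(1−α)×2730 = 735.91
(1−α) = 735.91/1422.9 = 0.5172;  α = 0.4828.

0.483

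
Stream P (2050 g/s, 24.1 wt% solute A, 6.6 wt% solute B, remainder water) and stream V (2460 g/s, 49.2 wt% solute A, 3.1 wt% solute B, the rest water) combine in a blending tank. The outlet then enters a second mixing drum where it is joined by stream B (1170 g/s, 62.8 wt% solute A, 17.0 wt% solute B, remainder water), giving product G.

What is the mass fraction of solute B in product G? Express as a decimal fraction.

0.072

Overall, product flow = 5680 g/s.
solute B in = 2050×0.066 + 2460×0.031 + 1170×0.170 = 410.46 g/s.
solute B fraction in G = 0.072.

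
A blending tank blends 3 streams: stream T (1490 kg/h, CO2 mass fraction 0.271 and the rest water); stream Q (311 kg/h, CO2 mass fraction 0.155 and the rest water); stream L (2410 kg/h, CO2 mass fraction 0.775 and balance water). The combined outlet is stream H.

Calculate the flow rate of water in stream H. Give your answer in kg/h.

1891 kg/h

water out = water in = 1490×0.729 + 311×0.845 + 2410×0.225 = 1891.3 kg/h.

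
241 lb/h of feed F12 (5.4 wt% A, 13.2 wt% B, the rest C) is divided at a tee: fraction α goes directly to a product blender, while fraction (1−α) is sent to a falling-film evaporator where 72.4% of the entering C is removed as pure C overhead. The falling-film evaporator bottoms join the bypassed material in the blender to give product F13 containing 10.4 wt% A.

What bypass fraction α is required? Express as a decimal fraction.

All 241×0.054 = 13.014 lb/h of A reaches F13, so F13 = 13.014/0.104 = 125.13 lb/h and vapour = 115.87 lb/h.
The evaporator receives (1−α)·241 of feed at 0.814 C and removes 0.724 of that C:
0.724×0.814×(1−α)×241 = 115.87
(1−α) = 115.87/142.03 = 0.8158;  α = 0.1842.

0.184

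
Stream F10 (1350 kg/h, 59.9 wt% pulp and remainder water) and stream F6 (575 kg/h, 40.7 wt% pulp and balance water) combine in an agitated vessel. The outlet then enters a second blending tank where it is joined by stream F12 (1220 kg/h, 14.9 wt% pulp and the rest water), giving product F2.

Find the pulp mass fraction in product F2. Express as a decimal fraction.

0.3893

Overall, product flow = 3145 kg/h.
pulp in = 1350×0.599 + 575×0.407 + 1220×0.149 = 1224.5 kg/h.
pulp fraction in F2 = 0.3893.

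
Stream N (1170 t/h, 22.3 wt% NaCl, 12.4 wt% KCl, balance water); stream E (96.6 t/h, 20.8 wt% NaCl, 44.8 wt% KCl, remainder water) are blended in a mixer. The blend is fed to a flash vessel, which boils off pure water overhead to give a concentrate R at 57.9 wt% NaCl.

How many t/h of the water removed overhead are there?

NaCl entering = 1170×0.223 + 96.6×0.208 = 281 t/h.
All NaCl reports to R, so R = 281/0.579 = 485.32 t/h.
Total feed = 1266.6 t/h; overhead = 1266.6 − 485.32 = 781.28 t/h.

781.3 t/h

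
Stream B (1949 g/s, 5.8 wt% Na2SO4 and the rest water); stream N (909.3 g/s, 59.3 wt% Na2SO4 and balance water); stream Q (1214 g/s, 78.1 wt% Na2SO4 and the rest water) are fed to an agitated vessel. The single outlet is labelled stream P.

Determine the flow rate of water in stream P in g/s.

2472 g/s

water out = water in = 1949×0.942 + 909.3×0.407 + 1214×0.219 = 2471.9 g/s.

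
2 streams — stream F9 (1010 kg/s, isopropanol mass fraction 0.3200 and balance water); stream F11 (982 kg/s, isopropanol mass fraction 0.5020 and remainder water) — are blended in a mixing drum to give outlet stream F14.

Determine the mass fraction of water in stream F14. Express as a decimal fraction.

Total flow out = 1010 + 982 = 1992 kg/s.
water in = 1010×0.680 + 982×0.498 = 1175.8 kg/s.
water mass fraction in F14 = 1175.8/1992 = 0.5903.

0.5903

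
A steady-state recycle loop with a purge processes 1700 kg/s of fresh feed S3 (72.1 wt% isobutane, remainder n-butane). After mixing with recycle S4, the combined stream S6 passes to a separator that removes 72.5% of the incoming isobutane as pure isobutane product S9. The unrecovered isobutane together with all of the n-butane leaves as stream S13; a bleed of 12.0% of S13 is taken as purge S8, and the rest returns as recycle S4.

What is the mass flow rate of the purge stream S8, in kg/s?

n-butane enters only via S3 and leaves only via the purge: 1700×0.279 = 0.120×(n-butane in S13), and the separator passes all n-butane, so n-butane in S6 = n-butane in S13 = 3952.5 kg/s.
isobutane in S6: m_A = 1700×0.721 + (1−0.120)·(1−0.725)·m_A, so m_A = 1225.7/0.7580 = 1617 kg/s.
S13 = (1−0.725)×1617 + 3952.5 = 4397.2 kg/s.
Purge S8 = 0.120×4397.2 = 527.66 kg/s.

527.7 kg/s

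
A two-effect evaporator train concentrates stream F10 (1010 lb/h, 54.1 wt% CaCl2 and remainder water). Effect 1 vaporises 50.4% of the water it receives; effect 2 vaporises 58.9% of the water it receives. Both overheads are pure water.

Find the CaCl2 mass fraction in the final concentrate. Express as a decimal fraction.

water in feed = 1010×0.459 = 463.59 lb/h.
After stage 1: water left = (1−0.504)×463.59 = 229.94; stream total = 776.35 lb/h.
After stage 2: water left = (1−0.589)×229.94 = 94.506; final concentrate = 640.92 lb/h.
CaCl2 fraction = 546.41/640.92 = 0.8525.

0.8525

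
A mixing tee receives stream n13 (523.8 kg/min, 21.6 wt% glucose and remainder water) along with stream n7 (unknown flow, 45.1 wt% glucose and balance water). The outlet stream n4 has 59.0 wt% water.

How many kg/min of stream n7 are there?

Let n7 be the unknown flow. Total out = 523.8 + n7.
water balance: 410.66 + 0.549·n7 = 0.590·(523.8 + n7)
(0.549 − 0.590)·n7 = 0.590×523.8 − 410.66 = -101.62
n7 = -101.62 / -0.041 = 2478.5 kg/min

2478 kg/min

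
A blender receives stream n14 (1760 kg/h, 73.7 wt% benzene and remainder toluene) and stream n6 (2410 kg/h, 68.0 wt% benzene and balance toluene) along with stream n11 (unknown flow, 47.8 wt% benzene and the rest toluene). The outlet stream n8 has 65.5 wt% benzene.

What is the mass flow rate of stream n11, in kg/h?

1156 kg/h

Let n11 be the unknown flow. Total out = 4170 + n11.
benzene balance: 2935.9 + 0.478·n11 = 0.655·(4170 + n11)
(0.478 − 0.655)·n11 = 0.655×4170 − 2935.9 = -204.57
n11 = -204.57 / -0.177 = 1155.8 kg/h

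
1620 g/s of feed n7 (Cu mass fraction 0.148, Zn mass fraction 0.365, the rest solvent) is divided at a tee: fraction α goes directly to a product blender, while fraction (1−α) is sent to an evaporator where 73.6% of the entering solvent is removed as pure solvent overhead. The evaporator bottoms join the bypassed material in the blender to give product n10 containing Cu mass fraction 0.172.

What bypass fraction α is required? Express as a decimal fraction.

0.611

All 1620×0.148 = 239.76 g/s of Cu reaches n10, so n10 = 239.76/0.172 = 1394 g/s and vapour = 226.05 g/s.
The evaporator receives (1−α)·1620 of feed at 0.487 solvent and removes 0.736 of that solvent:
0.736×0.487×(1−α)×1620 = 226.05
(1−α) = 226.05/580.66 = 0.3893;  α = 0.6107.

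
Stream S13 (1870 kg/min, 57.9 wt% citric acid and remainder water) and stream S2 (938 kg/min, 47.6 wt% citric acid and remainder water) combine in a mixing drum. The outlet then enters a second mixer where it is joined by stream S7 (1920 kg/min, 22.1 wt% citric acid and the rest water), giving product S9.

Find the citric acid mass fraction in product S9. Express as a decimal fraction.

0.413

Overall, product flow = 4728 kg/min.
citric acid in = 1870×0.579 + 938×0.476 + 1920×0.221 = 1953.5 kg/min.
citric acid fraction in S9 = 0.413.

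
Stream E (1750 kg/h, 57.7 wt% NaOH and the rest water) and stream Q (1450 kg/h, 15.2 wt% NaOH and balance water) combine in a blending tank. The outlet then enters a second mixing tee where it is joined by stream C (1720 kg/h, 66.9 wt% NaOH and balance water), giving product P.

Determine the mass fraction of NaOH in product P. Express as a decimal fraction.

0.484

Overall, product flow = 4920 kg/h.
NaOH in = 1750×0.577 + 1450×0.152 + 1720×0.669 = 2380.8 kg/h.
NaOH fraction in P = 0.484.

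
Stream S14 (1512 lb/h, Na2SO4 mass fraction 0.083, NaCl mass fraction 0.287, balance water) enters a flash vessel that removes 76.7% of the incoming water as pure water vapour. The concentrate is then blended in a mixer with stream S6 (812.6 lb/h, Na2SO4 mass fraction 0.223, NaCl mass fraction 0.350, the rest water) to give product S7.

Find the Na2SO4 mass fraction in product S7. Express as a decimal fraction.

Vapour removed = 0.767×0.630×1512 = 730.61 lb/h; concentrate = 781.39 lb/h.
Na2SO4 reaching the mixer = 125.5 (from concentrate) + 812.6×0.223 = 306.71 lb/h.
Product flow = 781.39 + 812.6 = 1594 lb/h; Na2SO4 fraction = 0.192.

0.192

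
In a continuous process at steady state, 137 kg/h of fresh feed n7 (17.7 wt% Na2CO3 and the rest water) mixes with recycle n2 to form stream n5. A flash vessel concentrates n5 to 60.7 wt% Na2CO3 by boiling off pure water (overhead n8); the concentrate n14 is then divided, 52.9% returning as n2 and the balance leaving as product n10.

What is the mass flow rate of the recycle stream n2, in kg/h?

44.87 kg/h

Overall Na2CO3 balance (none leaves overhead): Na2CO3 in fresh feed = Na2CO3 in product, i.e. 137×0.177 = (1−0.529)·n14·0.607.
n14 = 24.249/(0.607×0.471) = 84.817 kg/h.
Recycle n2 = 0.529×84.817 = 44.868 kg/h.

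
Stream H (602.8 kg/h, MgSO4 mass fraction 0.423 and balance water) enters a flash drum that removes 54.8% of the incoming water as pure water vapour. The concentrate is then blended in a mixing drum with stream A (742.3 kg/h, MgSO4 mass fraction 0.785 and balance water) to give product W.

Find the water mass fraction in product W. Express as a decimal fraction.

Vapour removed = 0.548×0.577×602.8 = 190.6 kg/h; concentrate = 412.2 kg/h.
water reaching the mixer = 157.21 (from concentrate) + 742.3×0.215 = 316.81 kg/h.
Product flow = 412.2 + 742.3 = 1154.5 kg/h; water fraction = 0.274.

0.274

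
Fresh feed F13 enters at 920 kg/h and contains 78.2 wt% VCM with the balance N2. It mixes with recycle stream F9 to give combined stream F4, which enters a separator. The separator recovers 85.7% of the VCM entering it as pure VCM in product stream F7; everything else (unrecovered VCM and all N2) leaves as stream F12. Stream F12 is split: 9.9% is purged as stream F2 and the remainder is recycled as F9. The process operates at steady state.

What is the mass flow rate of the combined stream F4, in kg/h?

N2 enters only via F13 and leaves only via the purge: 920×0.218 = 0.099×(N2 in F12), and the separator passes all N2, so N2 in F4 = N2 in F12 = 2025.9 kg/h.
VCM in F4: m_A = 920×0.782 + (1−0.099)·(1−0.857)·m_A, so m_A = 719.44/0.8712 = 825.84 kg/h.
F4 = 825.84 + 2025.9 = 2851.7 kg/h.

2852 kg/h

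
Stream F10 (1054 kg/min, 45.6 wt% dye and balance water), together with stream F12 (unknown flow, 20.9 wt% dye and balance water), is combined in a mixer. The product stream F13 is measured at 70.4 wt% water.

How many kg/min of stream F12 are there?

1938 kg/min

Let F12 be the unknown flow. Total out = 1054 + F12.
water balance: 573.38 + 0.791·F12 = 0.704·(1054 + F12)
(0.791 − 0.704)·F12 = 0.704×1054 − 573.38 = 168.64
F12 = 168.64 / 0.087 = 1938.4 kg/min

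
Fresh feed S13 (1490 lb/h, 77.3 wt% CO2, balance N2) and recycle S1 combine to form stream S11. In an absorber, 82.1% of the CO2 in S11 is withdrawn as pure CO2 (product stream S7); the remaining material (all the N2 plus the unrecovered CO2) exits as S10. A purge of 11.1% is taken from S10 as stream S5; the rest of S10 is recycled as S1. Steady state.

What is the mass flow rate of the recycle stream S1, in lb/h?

2927 lb/h

N2 enters only via S13 and leaves only via the purge: 1490×0.227 = 0.111×(N2 in S10), and the absorber passes all N2, so N2 in S11 = N2 in S10 = 3047.1 lb/h.
CO2 in S11: m_A = 1490×0.773 + (1−0.111)·(1−0.821)·m_A, so m_A = 1151.8/0.8409 = 1369.7 lb/h.
S10 = (1−0.821)×1369.7 + 3047.1 = 3292.3 lb/h.
Recycle S1 = (1−0.111)×3292.3 = 2926.9 lb/h.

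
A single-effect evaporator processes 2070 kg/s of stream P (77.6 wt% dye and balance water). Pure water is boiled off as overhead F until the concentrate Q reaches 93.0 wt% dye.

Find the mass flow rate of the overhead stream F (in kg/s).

dye is conserved: 2070×0.776 = 1606.3 kg/s all reports to the concentrate.
Concentrate = 1606.3/(target fraction) = 1727.2 kg/s.
Overhead = 2070 − 1727.2 = 342.77 kg/s.

342.8 kg/s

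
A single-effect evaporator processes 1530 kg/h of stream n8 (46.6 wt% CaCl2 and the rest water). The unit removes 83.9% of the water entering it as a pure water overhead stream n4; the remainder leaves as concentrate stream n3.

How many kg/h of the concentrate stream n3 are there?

844.5 kg/h

water entering = 1530×0.534 = 817.02 kg/h; overhead removed = 0.839×817.02 = 685.48 kg/h.
Concentrate = 1530 − 685.48 = 844.52 kg/h.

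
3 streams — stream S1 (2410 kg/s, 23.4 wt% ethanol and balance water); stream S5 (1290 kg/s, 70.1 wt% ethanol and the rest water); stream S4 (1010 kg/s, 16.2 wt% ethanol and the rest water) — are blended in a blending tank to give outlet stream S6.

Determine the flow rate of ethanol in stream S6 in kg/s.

ethanol out = ethanol in = 2410×0.234 + 1290×0.701 + 1010×0.162 = 1631.8 kg/s.

1632 kg/s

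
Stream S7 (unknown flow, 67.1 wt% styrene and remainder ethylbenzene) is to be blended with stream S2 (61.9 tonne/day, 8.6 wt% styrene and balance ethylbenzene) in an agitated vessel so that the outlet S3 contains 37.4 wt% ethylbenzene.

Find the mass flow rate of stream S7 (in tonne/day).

742.8 tonne/day

Let S7 be the unknown flow. Total out = 61.9 + S7.
ethylbenzene balance: 56.577 + 0.329·S7 = 0.374·(61.9 + S7)
(0.329 − 0.374)·S7 = 0.374×61.9 − 56.577 = -33.426
S7 = -33.426 / -0.045 = 742.8 tonne/day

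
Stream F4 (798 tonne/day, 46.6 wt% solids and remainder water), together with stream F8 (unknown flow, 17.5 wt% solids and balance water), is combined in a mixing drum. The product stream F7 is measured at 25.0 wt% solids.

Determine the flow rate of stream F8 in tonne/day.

2298 tonne/day

Let F8 be the unknown flow. Total out = 798 + F8.
solids balance: 371.87 + 0.175·F8 = 0.250·(798 + F8)
(0.175 − 0.250)·F8 = 0.250×798 − 371.87 = -172.37
F8 = -172.37 / -0.075 = 2298.2 tonne/day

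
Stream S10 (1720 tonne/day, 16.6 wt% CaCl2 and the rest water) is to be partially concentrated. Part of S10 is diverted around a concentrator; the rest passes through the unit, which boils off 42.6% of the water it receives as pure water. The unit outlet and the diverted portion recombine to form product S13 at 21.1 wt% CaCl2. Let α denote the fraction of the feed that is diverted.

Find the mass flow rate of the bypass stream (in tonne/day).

All 1720×0.166 = 285.52 tonne/day of CaCl2 reaches S13, so S13 = 285.52/0.211 = 1353.2 tonne/day and vapour = 366.82 tonne/day.
The evaporator receives (1−α)·1720 of feed at 0.834 water and removes 0.426 of that water:
0.426×0.834×(1−α)×1720 = 366.82
(1−α) = 366.82/611.09 = 0.6003;  α = 0.3997.
Bypass flow = 0.3997×1720 = 687.52 tonne/day.

687.5 tonne/day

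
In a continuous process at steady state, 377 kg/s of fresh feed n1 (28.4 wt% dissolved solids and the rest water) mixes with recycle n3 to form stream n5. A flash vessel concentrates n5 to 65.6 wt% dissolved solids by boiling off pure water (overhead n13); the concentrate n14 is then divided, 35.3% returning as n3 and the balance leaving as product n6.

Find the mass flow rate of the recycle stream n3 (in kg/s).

Overall dissolved solids balance (none leaves overhead): dissolved solids in fresh feed = dissolved solids in product, i.e. 377×0.284 = (1−0.353)·n14·0.656.
n14 = 107.07/(0.656×0.647) = 252.26 kg/s.
Recycle n3 = 0.353×252.26 = 89.048 kg/s.

89.05 kg/s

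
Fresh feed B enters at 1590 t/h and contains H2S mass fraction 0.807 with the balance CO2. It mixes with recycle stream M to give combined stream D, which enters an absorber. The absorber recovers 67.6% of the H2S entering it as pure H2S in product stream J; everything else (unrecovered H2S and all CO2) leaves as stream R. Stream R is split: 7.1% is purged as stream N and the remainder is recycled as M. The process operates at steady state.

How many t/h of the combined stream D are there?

6158 t/h

CO2 enters only via B and leaves only via the purge: 1590×0.193 = 0.071×(CO2 in R), and the absorber passes all CO2, so CO2 in D = CO2 in R = 4322.1 t/h.
H2S in D: m_A = 1590×0.807 + (1−0.071)·(1−0.676)·m_A, so m_A = 1283.1/0.6990 = 1835.7 t/h.
D = 1835.7 + 4322.1 = 6157.8 t/h.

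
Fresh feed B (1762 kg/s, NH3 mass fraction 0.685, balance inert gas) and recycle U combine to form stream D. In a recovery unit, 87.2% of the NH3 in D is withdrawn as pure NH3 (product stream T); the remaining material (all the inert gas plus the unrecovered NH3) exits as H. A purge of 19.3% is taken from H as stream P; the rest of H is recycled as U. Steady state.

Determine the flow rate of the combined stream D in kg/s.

4222 kg/s

inert gas enters only via B and leaves only via the purge: 1762×0.315 = 0.193×(inert gas in H), and the recovery unit passes all inert gas, so inert gas in D = inert gas in H = 2875.8 kg/s.
NH3 in D: m_A = 1762×0.685 + (1−0.193)·(1−0.872)·m_A, so m_A = 1207/0.8967 = 1346 kg/s.
D = 1346 + 2875.8 = 4221.8 kg/s.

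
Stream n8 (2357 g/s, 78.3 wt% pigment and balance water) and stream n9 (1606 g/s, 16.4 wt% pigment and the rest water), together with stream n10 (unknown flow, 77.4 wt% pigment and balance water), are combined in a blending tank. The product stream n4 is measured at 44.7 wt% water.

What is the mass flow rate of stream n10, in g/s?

Let n10 be the unknown flow. Total out = 3963 + n10.
water balance: 1854.1 + 0.226·n10 = 0.447·(3963 + n10)
(0.226 − 0.447)·n10 = 0.447×3963 − 1854.1 = -82.624
n10 = -82.624 / -0.221 = 373.86 g/s

373.9 g/s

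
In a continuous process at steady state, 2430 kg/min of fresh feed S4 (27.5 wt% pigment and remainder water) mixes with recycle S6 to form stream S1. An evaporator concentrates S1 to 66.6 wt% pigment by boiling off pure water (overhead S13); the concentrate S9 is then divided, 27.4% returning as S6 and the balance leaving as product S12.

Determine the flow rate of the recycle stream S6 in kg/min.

378.7 kg/min

Overall pigment balance (none leaves overhead): pigment in fresh feed = pigment in product, i.e. 2430×0.275 = (1−0.274)·S9·0.666.
S9 = 668.25/(0.666×0.726) = 1382.1 kg/min.
Recycle S6 = 0.274×1382.1 = 378.69 kg/min.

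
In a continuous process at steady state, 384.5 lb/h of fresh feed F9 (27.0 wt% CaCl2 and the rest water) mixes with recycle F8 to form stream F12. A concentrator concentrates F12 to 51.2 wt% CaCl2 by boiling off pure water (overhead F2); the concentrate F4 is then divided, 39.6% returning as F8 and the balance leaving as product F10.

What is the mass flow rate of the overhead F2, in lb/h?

Overall CaCl2 balance (none leaves overhead): CaCl2 in fresh feed = CaCl2 in product, i.e. 384.5×0.270 = (1−0.396)·F4·0.512.
F4 = 103.82/(0.512×0.604) = 335.7 lb/h.
Recycle F8 = 0.396×335.7 = 132.94 lb/h.
Combined feed F12 = 384.5 + 132.94 = 517.44 lb/h.
Overhead F2 = F12 − F4 = 517.44 − 335.7 = 181.74 lb/h.

181.7 lb/h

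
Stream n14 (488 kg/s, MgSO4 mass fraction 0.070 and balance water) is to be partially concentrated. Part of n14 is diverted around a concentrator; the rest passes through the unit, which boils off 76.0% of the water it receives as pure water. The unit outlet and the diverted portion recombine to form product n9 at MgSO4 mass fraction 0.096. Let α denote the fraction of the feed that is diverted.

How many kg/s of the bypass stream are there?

301 kg/s

All 488×0.070 = 34.16 kg/s of MgSO4 reaches n9, so n9 = 34.16/0.096 = 355.83 kg/s and vapour = 132.17 kg/s.
The evaporator receives (1−α)·488 of feed at 0.930 water and removes 0.760 of that water:
0.760×0.930×(1−α)×488 = 132.17
(1−α) = 132.17/344.92 = 0.3832;  α = 0.6168.
Bypass flow = 0.6168×488 = 301.01 kg/s.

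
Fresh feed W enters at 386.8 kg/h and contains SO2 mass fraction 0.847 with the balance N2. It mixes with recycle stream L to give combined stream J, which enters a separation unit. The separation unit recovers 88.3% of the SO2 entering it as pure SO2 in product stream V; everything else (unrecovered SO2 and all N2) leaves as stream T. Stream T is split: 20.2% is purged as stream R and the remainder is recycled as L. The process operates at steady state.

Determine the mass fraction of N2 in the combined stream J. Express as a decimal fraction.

0.448

N2 enters only via W and leaves only via the purge: 386.8×0.153 = 0.202×(N2 in T), and the separation unit passes all N2, so N2 in J = N2 in T = 292.97 kg/h.
SO2 in J: m_A = 386.8×0.847 + (1−0.202)·(1−0.883)·m_A, so m_A = 327.62/0.9066 = 361.36 kg/h.
J = 361.36 + 292.97 = 654.33 kg/h.
N2 fraction in J = 292.97/654.33 = 0.448.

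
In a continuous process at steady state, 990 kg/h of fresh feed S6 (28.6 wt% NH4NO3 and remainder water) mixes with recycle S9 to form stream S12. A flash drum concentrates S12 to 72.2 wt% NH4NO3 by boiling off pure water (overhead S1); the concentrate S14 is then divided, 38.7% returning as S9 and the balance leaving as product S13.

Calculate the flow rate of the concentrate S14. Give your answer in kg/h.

Overall NH4NO3 balance (none leaves overhead): NH4NO3 in fresh feed = NH4NO3 in product, i.e. 990×0.286 = (1−0.387)·S14·0.722.
S14 = 283.14/(0.722×0.613) = 639.74 kg/h.

639.7 kg/h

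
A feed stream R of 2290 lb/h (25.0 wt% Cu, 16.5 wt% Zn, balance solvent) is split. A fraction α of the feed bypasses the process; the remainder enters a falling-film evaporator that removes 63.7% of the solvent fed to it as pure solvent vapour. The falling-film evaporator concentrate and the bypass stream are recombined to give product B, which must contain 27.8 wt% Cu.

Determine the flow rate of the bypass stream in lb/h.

All 2290×0.250 = 572.5 lb/h of Cu reaches B, so B = 572.5/0.278 = 2059.4 lb/h and vapour = 230.65 lb/h.
The evaporator receives (1−α)·2290 of feed at 0.585 solvent and removes 0.637 of that solvent:
0.637×0.585×(1−α)×2290 = 230.65
(1−α) = 230.65/853.36 = 0.2703;  α = 0.7297.
Bypass flow = 0.7297×2290 = 1671.1 lb/h.

1671 lb/h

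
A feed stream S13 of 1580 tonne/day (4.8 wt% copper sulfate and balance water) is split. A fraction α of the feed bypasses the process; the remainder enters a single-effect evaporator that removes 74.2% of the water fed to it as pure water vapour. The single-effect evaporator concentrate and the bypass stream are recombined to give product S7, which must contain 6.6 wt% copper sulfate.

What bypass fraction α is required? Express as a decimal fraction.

0.614

All 1580×0.048 = 75.84 tonne/day of copper sulfate reaches S7, so S7 = 75.84/0.066 = 1149.1 tonne/day and vapour = 430.91 tonne/day.
The evaporator receives (1−α)·1580 of feed at 0.952 water and removes 0.742 of that water:
0.742×0.952×(1−α)×1580 = 430.91
(1−α) = 430.91/1116.1 = 0.3861;  α = 0.6139.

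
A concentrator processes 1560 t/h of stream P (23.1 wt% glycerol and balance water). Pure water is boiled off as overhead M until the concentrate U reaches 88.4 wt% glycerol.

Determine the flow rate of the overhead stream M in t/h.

1152 t/h

glycerol is conserved: 1560×0.231 = 360.36 t/h all reports to the concentrate.
Concentrate = 360.36/(target fraction) = 407.65 t/h.
Overhead = 1560 − 407.65 = 1152.4 t/h.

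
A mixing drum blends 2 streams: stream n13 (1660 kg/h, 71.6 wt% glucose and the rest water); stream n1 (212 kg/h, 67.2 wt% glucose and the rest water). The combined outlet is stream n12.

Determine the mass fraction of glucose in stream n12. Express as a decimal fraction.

Total flow out = 1660 + 212 = 1872 kg/h.
glucose in = 1660×0.716 + 212×0.672 = 1331 kg/h.
glucose mass fraction in n12 = 1331/1872 = 0.7110.

0.7110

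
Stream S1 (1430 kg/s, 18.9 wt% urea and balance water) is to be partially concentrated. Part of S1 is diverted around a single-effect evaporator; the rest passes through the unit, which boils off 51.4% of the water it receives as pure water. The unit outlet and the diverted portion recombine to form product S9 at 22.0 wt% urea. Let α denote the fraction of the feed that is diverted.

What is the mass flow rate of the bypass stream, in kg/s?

All 1430×0.189 = 270.27 kg/s of urea reaches S9, so S9 = 270.27/0.220 = 1228.5 kg/s and vapour = 201.5 kg/s.
The evaporator receives (1−α)·1430 of feed at 0.811 water and removes 0.514 of that water:
0.514×0.811×(1−α)×1430 = 201.5
(1−α) = 201.5/596.1 = 0.3380;  α = 0.6620.
Bypass flow = 0.6620×1430 = 946.62 kg/s.

946.6 kg/s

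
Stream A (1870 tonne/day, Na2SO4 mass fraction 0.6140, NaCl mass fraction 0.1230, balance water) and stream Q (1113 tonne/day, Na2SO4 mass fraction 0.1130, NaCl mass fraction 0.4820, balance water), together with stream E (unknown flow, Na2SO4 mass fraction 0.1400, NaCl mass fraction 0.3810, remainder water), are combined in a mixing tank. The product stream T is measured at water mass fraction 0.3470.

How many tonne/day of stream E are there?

Let E be the unknown flow. Total out = 2983 + E.
water balance: 942.58 + 0.479·E = 0.347·(2983 + E)
(0.479 − 0.347)·E = 0.347×2983 − 942.58 = 92.526
E = 92.526 / 0.132 = 700.95 tonne/day

701 tonne/day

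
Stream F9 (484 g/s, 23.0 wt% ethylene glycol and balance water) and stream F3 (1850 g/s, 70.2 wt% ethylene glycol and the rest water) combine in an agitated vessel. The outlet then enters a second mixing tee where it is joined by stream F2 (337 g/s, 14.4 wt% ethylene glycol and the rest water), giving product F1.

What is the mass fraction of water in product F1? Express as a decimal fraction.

Overall, product flow = 2671 g/s.
water in = 484×0.770 + 1850×0.298 + 337×0.856 = 1212.5 g/s.
water fraction in F1 = 0.4539.

0.4539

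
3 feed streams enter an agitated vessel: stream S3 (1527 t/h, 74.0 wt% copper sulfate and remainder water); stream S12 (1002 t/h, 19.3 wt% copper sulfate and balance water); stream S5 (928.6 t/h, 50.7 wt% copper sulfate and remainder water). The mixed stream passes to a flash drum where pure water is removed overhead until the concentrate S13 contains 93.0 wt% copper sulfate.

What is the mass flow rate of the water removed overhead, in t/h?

copper sulfate entering = 1527×0.740 + 1002×0.193 + 928.6×0.507 = 1794.2 t/h.
All copper sulfate reports to S13, so S13 = 1794.2/0.930 = 1929.2 t/h.
Total feed = 3457.6 t/h; overhead = 3457.6 − 1929.2 = 1528.4 t/h.

1528 t/h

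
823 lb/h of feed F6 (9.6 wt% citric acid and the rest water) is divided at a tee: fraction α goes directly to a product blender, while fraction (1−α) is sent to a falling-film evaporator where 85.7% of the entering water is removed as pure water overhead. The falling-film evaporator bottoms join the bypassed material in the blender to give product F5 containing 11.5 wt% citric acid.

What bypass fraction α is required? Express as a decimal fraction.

0.787

All 823×0.096 = 79.008 lb/h of citric acid reaches F5, so F5 = 79.008/0.115 = 687.03 lb/h and vapour = 135.97 lb/h.
The evaporator receives (1−α)·823 of feed at 0.904 water and removes 0.857 of that water:
0.857×0.904×(1−α)×823 = 135.97
(1−α) = 135.97/637.6 = 0.2133;  α = 0.7867.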